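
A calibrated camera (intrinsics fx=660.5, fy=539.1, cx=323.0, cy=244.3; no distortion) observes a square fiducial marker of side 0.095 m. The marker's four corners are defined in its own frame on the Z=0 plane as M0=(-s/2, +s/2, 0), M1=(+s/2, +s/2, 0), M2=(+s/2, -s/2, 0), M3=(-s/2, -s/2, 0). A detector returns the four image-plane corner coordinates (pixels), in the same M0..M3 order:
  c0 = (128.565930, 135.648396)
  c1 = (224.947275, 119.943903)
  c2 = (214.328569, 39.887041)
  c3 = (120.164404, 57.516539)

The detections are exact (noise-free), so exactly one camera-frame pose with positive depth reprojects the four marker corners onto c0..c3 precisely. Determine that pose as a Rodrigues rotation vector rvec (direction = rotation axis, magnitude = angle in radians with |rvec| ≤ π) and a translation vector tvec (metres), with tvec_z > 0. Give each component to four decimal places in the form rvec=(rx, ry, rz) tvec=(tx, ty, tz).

Intrinsics K: fx=660.5, fy=539.1, cx=323.0, cy=244.3
Marker side s = 0.095 m; corners in marker frame (Z=0):
  M0 = (-0.0475, +0.0475, 0)
  M1 = (+0.0475, +0.0475, 0)
  M2 = (+0.0475, -0.0475, 0)
  M3 = (-0.0475, -0.0475, 0)
Detected image corners:
  c0 = (128.565930, 135.648396) px
  c1 = (224.947275, 119.943903) px
  c2 = (214.328569, 39.887041) px
  c3 = (120.164404, 57.516539) px
Planar DLT: solve 8×8 A·h = b for H (H[2,2]=1):
  H  [+950.89880 +62.98056 +171.27087]
  H  [-202.14983 +813.46463 +87.96466]
  H  [-0.30147 -0.21487 +1.00000]
B = K⁻¹H; ‖b₁‖=1.632960, ‖b₂‖=1.632960; λ = 2/(‖b₁‖+‖b₂‖) = 0.612385, sign → tz>0 ⇒ λ=+0.612385
r₁ = λ·B[:,0] = (+0.97191,-0.14597,-0.18462); r₂ = λ·B[:,1] = (+0.12274,+0.98368,-0.13159)
r₃ = r₁×r₂ = (+0.20081,+0.10523,+0.97396); SVD([r₁ r₂ r₃]) → R = UVᵀ:
  R  [+0.97191 +0.12274 +0.20081]
  R  [-0.14597 +0.98368 +0.10523]
  R  [-0.18462 -0.13159 +0.97396]
t = (-0.14068, -0.17759, +0.61239) m
tr R = 2.929549; θ = arccos((tr R − 1)/2) = 0.266211 rad = 15.253°
axis k = ((R−Rᵀ)₃₂, (R−Rᵀ)₁₃, (R−Rᵀ)₂₁) / (2 sinθ) = (-0.450088, +0.732530, -0.510706)
rvec = θ·k = (-0.119818, +0.195008, -0.135955)

rvec=(-0.1198, 0.1950, -0.1360) tvec=(-0.1407, -0.1776, 0.6124)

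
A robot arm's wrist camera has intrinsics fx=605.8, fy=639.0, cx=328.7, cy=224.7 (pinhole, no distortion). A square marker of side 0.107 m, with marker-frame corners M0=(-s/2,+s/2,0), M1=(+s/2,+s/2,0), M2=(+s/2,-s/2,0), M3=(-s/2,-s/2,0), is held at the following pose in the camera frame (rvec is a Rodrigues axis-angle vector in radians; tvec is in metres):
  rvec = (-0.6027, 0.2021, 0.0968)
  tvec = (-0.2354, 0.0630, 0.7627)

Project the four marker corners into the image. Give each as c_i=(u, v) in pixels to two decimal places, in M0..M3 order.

c0=(88.26, 314.96) c1=(168.19, 320.83) c2=(192.73, 241.73) c3=(117.97, 238.57)

Intrinsics K: fx=605.8, fy=639.0, cx=328.7, cy=224.7
Marker side s = 0.107 m; corners in marker frame (Z=0):
  M0 = (-0.0535, +0.0535, 0)
  M1 = (+0.0535, +0.0535, 0)
  M2 = (+0.0535, -0.0535, 0)
  M3 = (-0.0535, -0.0535, 0)
rvec = (-0.6027, 0.2021, 0.0968), |rvec| = θ = 0.64301 rad = 36.842°
Rodrigues: sinθ=0.59961, 1−cosθ=0.19971; R = I + sinθ·[k]× + (1−cosθ)·[k]×²:
    [+0.97575 -0.14910 +0.16028]
    [+0.03143 +0.82002 +0.57147]
    [-0.21664 -0.55257 +0.80482]
t = (-0.2354, 0.0630, 0.7627) m
M0: Pc = R·M0+t = (-0.29558, +0.10519, +0.74473); u = 605.8·(-0.29558)/0.74473 + 328.7 = 88.2606, v = 639.0·(+0.10519)/0.74473 + 224.7 = 314.9560
M1: Pc = R·M1+t = (-0.19117, +0.10855, +0.72155); u = 605.8·(-0.19117)/0.72155 + 328.7 = 168.1930, v = 639.0·(+0.10855)/0.72155 + 224.7 = 320.8341
M2: Pc = R·M2+t = (-0.17522, +0.02081, +0.78067); u = 605.8·(-0.17522)/0.78067 + 328.7 = 192.7291, v = 639.0·(+0.02081)/0.78067 + 224.7 = 241.7339
M3: Pc = R·M3+t = (-0.27963, +0.01745, +0.80385); u = 605.8·(-0.27963)/0.80385 + 328.7 = 117.9683, v = 639.0·(+0.01745)/0.80385 + 224.7 = 238.5691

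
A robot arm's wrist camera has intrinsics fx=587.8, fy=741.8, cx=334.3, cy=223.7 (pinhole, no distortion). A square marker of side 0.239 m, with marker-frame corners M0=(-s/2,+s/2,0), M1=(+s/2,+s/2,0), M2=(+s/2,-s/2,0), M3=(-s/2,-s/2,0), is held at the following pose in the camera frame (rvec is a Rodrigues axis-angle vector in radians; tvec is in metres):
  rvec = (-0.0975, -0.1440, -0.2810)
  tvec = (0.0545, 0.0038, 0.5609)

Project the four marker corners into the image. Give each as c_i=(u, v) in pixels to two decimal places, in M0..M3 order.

c0=(306.42, 432.61) c1=(542.37, 335.45) c2=(468.44, 43.94) c3=(235.27, 118.34)

Intrinsics K: fx=587.8, fy=741.8, cx=334.3, cy=223.7
Marker side s = 0.239 m; corners in marker frame (Z=0):
  M0 = (-0.1195, +0.1195, 0)
  M1 = (+0.1195, +0.1195, 0)
  M2 = (+0.1195, -0.1195, 0)
  M3 = (-0.1195, -0.1195, 0)
rvec = (-0.0975, -0.1440, -0.2810), |rvec| = θ = 0.33046 rad = 18.934°
Rodrigues: sinθ=0.32448, 1−cosθ=0.05411; R = I + sinθ·[k]× + (1−cosθ)·[k]×²:
    [+0.95060 +0.28287 -0.12782]
    [-0.26896 +0.95617 +0.11578]
    [+0.15497 -0.07569 +0.98502]
t = (0.0545, 0.0038, 0.5609) m
M0: Pc = R·M0+t = (-0.02529, +0.15020, +0.53334); u = 587.8·(-0.02529)/0.53334 + 334.3 = 306.4228, v = 741.8·(+0.15020)/0.53334 + 223.7 = 432.6114
M1: Pc = R·M1+t = (+0.20190, +0.08592, +0.57037); u = 587.8·(+0.20190)/0.57037 + 334.3 = 542.3684, v = 741.8·(+0.08592)/0.57037 + 223.7 = 335.4454
M2: Pc = R·M2+t = (+0.13429, -0.14260, +0.58846); u = 587.8·(+0.13429)/0.58846 + 334.3 = 468.4428, v = 741.8·(-0.14260)/0.58846 + 223.7 = 43.9395
M3: Pc = R·M3+t = (-0.09290, -0.07832, +0.55143); u = 587.8·(-0.09290)/0.55143 + 334.3 = 235.2719, v = 741.8·(-0.07832)/0.55143 + 223.7 = 118.3386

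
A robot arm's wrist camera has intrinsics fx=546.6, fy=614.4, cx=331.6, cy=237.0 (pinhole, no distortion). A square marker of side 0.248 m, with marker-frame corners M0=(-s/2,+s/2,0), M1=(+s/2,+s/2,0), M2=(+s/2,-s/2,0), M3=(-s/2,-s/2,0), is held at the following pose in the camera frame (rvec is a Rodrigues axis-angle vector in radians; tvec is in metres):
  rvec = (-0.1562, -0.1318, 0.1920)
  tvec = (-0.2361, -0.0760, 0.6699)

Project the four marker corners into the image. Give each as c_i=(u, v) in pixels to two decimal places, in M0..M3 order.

c0=(5.34, 255.83) c1=(218.19, 300.89) c2=(259.32, 87.54) c3=(61.22, 36.23)

Intrinsics K: fx=546.6, fy=614.4, cx=331.6, cy=237.0
Marker side s = 0.248 m; corners in marker frame (Z=0):
  M0 = (-0.1240, +0.1240, 0)
  M1 = (+0.1240, +0.1240, 0)
  M2 = (+0.1240, -0.1240, 0)
  M3 = (-0.1240, -0.1240, 0)
rvec = (-0.1562, -0.1318, 0.1920), |rvec| = θ = 0.28042 rad = 16.067°
Rodrigues: sinθ=0.27676, 1−cosθ=0.03906; R = I + sinθ·[k]× + (1−cosθ)·[k]×²:
    [+0.97306 -0.17927 -0.14498]
    [+0.19972 +0.96957 +0.14159]
    [+0.11518 -0.16673 +0.97925]
t = (-0.2361, -0.0760, 0.6699) m
M0: Pc = R·M0+t = (-0.37899, +0.01946, +0.63494); u = 546.6·(-0.37899)/0.63494 + 331.6 = 5.3420, v = 614.4·(+0.01946)/0.63494 + 237.0 = 255.8316
M1: Pc = R·M1+t = (-0.13767, +0.06899, +0.66351); u = 546.6·(-0.13767)/0.66351 + 331.6 = 218.1872, v = 614.4·(+0.06899)/0.66351 + 237.0 = 300.8856
M2: Pc = R·M2+t = (-0.09321, -0.17146, +0.70486); u = 546.6·(-0.09321)/0.70486 + 331.6 = 259.3167, v = 614.4·(-0.17146)/0.70486 + 237.0 = 87.5431
M3: Pc = R·M3+t = (-0.33453, -0.22099, +0.67629); u = 546.6·(-0.33453)/0.67629 + 331.6 = 61.2224, v = 614.4·(-0.22099)/0.67629 + 237.0 = 36.2326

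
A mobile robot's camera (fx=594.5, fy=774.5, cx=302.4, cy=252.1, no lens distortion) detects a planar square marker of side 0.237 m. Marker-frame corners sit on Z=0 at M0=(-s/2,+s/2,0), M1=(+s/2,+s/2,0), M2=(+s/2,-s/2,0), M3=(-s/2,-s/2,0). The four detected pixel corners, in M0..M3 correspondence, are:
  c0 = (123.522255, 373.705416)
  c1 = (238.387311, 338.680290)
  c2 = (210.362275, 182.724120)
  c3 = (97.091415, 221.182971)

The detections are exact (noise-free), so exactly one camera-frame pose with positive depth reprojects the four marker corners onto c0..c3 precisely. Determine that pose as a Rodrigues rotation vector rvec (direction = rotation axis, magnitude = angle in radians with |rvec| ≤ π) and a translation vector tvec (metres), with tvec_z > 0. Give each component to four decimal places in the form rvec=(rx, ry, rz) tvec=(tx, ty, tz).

rvec=(-0.0259, 0.1229, -0.2373) tvec=(-0.2646, 0.0402, 1.1582)

Intrinsics K: fx=594.5, fy=774.5, cx=302.4, cy=252.1
Marker side s = 0.237 m; corners in marker frame (Z=0):
  M0 = (-0.1185, +0.1185, 0)
  M1 = (+0.1185, +0.1185, 0)
  M2 = (+0.1185, -0.1185, 0)
  M3 = (-0.1185, -0.1185, 0)
Detected image corners:
  c0 = (123.522255, 373.705416) px
  c1 = (238.387311, 338.680290) px
  c2 = (210.362275, 182.724120) px
  c3 = (97.091415, 221.182971) px
Planar DLT: solve 8×8 A·h = b for H (H[2,2]=1):
  H  [+464.18813 +109.05820 +166.59450]
  H  [-183.57254 +641.06029 +278.97959]
  H  [-0.10217 -0.03458 +1.00000]
B = K⁻¹H; ‖b₁‖=0.863408, ‖b₂‖=0.863408; λ = 2/(‖b₁‖+‖b₂‖) = 1.158201, sign → tz>0 ⇒ λ=+1.158201
r₁ = λ·B[:,0] = (+0.96452,-0.23600,-0.11834); r₂ = λ·B[:,1] = (+0.23284,+0.97169,-0.04005)
r₃ = r₁×r₂ = (+0.12444,+0.01108,+0.99217); SVD([r₁ r₂ r₃]) → R = UVᵀ:
  R  [+0.96452 +0.23284 +0.12444]
  R  [-0.23600 +0.97169 +0.01108]
  R  [-0.11834 -0.04005 +0.99217]
t = (-0.26458, +0.04020, +1.15820) m
tr R = 2.928377; θ = arccos((tr R − 1)/2) = 0.268430 rad = 15.380°
axis k = ((R−Rᵀ)₃₂, (R−Rᵀ)₁₃, (R−Rᵀ)₂₁) / (2 sinθ) = (-0.096393, +0.457685, -0.883874)
rvec = θ·k = (-0.025875, +0.122857, -0.237259)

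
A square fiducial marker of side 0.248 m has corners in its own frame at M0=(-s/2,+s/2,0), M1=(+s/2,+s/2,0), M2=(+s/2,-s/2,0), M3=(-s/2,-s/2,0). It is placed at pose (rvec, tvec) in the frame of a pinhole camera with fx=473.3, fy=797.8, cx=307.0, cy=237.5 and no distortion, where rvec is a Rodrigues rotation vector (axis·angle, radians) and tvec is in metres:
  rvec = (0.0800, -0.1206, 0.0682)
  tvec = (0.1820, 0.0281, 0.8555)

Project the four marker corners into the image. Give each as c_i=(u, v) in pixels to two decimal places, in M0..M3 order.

c0=(334.95, 372.33) c1=(466.07, 381.85) c2=(479.44, 156.56) c3=(345.85, 138.56)

Intrinsics K: fx=473.3, fy=797.8, cx=307.0, cy=237.5
Marker side s = 0.248 m; corners in marker frame (Z=0):
  M0 = (-0.1240, +0.1240, 0)
  M1 = (+0.1240, +0.1240, 0)
  M2 = (+0.1240, -0.1240, 0)
  M3 = (-0.1240, -0.1240, 0)
rvec = (0.0800, -0.1206, 0.0682), |rvec| = θ = 0.15999 rad = 9.167°
Rodrigues: sinθ=0.15930, 1−cosθ=0.01277; R = I + sinθ·[k]× + (1−cosθ)·[k]×²:
    [+0.99042 -0.07272 -0.11736]
    [+0.06310 +0.99449 -0.08376]
    [+0.12281 +0.07556 +0.98955]
t = (0.1820, 0.0281, 0.8555) m
M0: Pc = R·M0+t = (+0.05017, +0.14359, +0.84964); u = 473.3·(+0.05017)/0.84964 + 307.0 = 334.9476, v = 797.8·(+0.14359)/0.84964 + 237.5 = 372.3312
M1: Pc = R·M1+t = (+0.29579, +0.15924, +0.88010); u = 473.3·(+0.29579)/0.88010 + 307.0 = 466.0730, v = 797.8·(+0.15924)/0.88010 + 237.5 = 381.8497
M2: Pc = R·M2+t = (+0.31383, -0.08739, +0.86136); u = 473.3·(+0.31383)/0.86136 + 307.0 = 479.4434, v = 797.8·(-0.08739)/0.86136 + 237.5 = 156.5562
M3: Pc = R·M3+t = (+0.06821, -0.10304, +0.83090); u = 473.3·(+0.06821)/0.83090 + 307.0 = 345.8512, v = 797.8·(-0.10304)/0.83090 + 237.5 = 138.5649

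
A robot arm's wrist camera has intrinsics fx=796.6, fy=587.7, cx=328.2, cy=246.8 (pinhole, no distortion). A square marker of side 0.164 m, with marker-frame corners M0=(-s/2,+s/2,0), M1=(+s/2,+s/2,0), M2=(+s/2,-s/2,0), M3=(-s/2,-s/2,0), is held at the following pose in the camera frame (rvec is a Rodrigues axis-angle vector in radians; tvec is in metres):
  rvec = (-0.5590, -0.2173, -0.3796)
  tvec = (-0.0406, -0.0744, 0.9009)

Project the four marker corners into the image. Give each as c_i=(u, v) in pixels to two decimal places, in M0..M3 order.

Intrinsics K: fx=796.6, fy=587.7, cx=328.2, cy=246.8
Marker side s = 0.164 m; corners in marker frame (Z=0):
  M0 = (-0.0820, +0.0820, 0)
  M1 = (+0.0820, +0.0820, 0)
  M2 = (+0.0820, -0.0820, 0)
  M3 = (-0.0820, -0.0820, 0)
rvec = (-0.5590, -0.2173, -0.3796), |rvec| = θ = 0.70979 rad = 40.668°
Rodrigues: sinθ=0.65167, 1−cosθ=0.24150; R = I + sinθ·[k]× + (1−cosθ)·[k]×²:
    [+0.90829 +0.40675 -0.09779]
    [-0.29029 +0.78114 +0.55277]
    [+0.30123 -0.47369 +0.82757]
t = (-0.0406, -0.0744, 0.9009) m
M0: Pc = R·M0+t = (-0.08173, +0.01346, +0.83736); u = 796.6·(-0.08173)/0.83736 + 328.2 = 250.4513, v = 587.7·(+0.01346)/0.83736 + 246.8 = 256.2449
M1: Pc = R·M1+t = (+0.06723, -0.03415, +0.88676); u = 796.6·(+0.06723)/0.88676 + 328.2 = 388.5975, v = 587.7·(-0.03415)/0.88676 + 246.8 = 224.1665
M2: Pc = R·M2+t = (+0.00053, -0.16226, +0.96444); u = 796.6·(+0.00053)/0.96444 + 328.2 = 328.6349, v = 587.7·(-0.16226)/0.96444 + 246.8 = 147.9259
M3: Pc = R·M3+t = (-0.14843, -0.11465, +0.91504); u = 796.6·(-0.14843)/0.91504 + 328.2 = 198.9798, v = 587.7·(-0.11465)/0.91504 + 246.8 = 173.1647

c0=(250.45, 256.24) c1=(388.60, 224.17) c2=(328.63, 147.93) c3=(198.98, 173.16)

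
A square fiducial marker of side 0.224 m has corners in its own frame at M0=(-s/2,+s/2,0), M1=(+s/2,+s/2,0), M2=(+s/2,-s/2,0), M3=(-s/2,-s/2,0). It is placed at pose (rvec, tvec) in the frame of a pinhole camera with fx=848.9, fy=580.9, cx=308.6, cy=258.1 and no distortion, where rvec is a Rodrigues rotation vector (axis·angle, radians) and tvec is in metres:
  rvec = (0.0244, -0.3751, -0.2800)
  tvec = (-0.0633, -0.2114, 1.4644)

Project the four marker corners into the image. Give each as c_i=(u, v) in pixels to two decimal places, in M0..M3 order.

c0=(229.48, 228.50) c1=(345.84, 206.47) c2=(312.53, 122.29) c3=(192.90, 139.81)

Intrinsics K: fx=848.9, fy=580.9, cx=308.6, cy=258.1
Marker side s = 0.224 m; corners in marker frame (Z=0):
  M0 = (-0.1120, +0.1120, 0)
  M1 = (+0.1120, +0.1120, 0)
  M2 = (+0.1120, -0.1120, 0)
  M3 = (-0.1120, -0.1120, 0)
rvec = (0.0244, -0.3751, -0.2800), |rvec| = θ = 0.46872 rad = 26.855°
Rodrigues: sinθ=0.45174, 1−cosθ=0.10785; R = I + sinθ·[k]× + (1−cosθ)·[k]×²:
    [+0.89244 +0.26537 -0.36487]
    [-0.27435 +0.96122 +0.02804]
    [+0.35816 +0.07508 +0.93064]
t = (-0.0633, -0.2114, 1.4644) m
M0: Pc = R·M0+t = (-0.13353, -0.07302, +1.43269); u = 848.9·(-0.13353)/1.43269 + 308.6 = 229.4794, v = 580.9·(-0.07302)/1.43269 + 258.1 = 228.4950
M1: Pc = R·M1+t = (+0.06637, -0.13447, +1.51292); u = 848.9·(+0.06637)/1.51292 + 308.6 = 345.8427, v = 580.9·(-0.13447)/1.51292 + 258.1 = 206.4687
M2: Pc = R·M2+t = (+0.00693, -0.34978, +1.49611); u = 848.9·(+0.00693)/1.49611 + 308.6 = 312.5335, v = 580.9·(-0.34978)/1.49611 + 258.1 = 122.2877
M3: Pc = R·M3+t = (-0.19297, -0.28833, +1.41588); u = 848.9·(-0.19297)/1.41588 + 308.6 = 192.9007, v = 580.9·(-0.28833)/1.41588 + 258.1 = 139.8056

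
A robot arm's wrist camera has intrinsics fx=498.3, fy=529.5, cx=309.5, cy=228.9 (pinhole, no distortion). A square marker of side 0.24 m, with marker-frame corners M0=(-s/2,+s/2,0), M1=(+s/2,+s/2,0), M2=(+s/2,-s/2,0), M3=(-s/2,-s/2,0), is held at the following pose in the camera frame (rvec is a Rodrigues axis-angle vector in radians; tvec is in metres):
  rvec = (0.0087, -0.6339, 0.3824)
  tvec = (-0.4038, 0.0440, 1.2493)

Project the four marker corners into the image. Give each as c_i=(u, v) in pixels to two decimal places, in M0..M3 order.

c0=(81.24, 280.69) c1=(173.15, 308.82) c2=(207.32, 218.51) c3=(121.39, 180.46)

Intrinsics K: fx=498.3, fy=529.5, cx=309.5, cy=228.9
Marker side s = 0.24 m; corners in marker frame (Z=0):
  M0 = (-0.1200, +0.1200, 0)
  M1 = (+0.1200, +0.1200, 0)
  M2 = (+0.1200, -0.1200, 0)
  M3 = (-0.1200, -0.1200, 0)
rvec = (0.0087, -0.6339, 0.3824), |rvec| = θ = 0.74036 rad = 42.420°
Rodrigues: sinθ=0.67455, 1−cosθ=0.26178; R = I + sinθ·[k]× + (1−cosθ)·[k]×²:
    [+0.73826 -0.35104 -0.57597]
    [+0.34578 +0.93013 -0.12369]
    [+0.57914 -0.10784 +0.80806]
t = (-0.4038, 0.0440, 1.2493) m
M0: Pc = R·M0+t = (-0.53452, +0.11412, +1.16686); u = 498.3·(-0.53452)/1.16686 + 309.5 = 81.2385, v = 529.5·(+0.11412)/1.16686 + 228.9 = 280.6865
M1: Pc = R·M1+t = (-0.35733, +0.19711, +1.30586); u = 498.3·(-0.35733)/1.30586 + 309.5 = 173.1454, v = 529.5·(+0.19711)/1.30586 + 228.9 = 308.8238
M2: Pc = R·M2+t = (-0.27308, -0.02612, +1.33174); u = 498.3·(-0.27308)/1.33174 + 309.5 = 207.3197, v = 529.5·(-0.02612)/1.33174 + 228.9 = 218.5138
M3: Pc = R·M3+t = (-0.45027, -0.10911, +1.19274); u = 498.3·(-0.45027)/1.19274 + 309.5 = 121.3895, v = 529.5·(-0.10911)/1.19274 + 228.9 = 180.4629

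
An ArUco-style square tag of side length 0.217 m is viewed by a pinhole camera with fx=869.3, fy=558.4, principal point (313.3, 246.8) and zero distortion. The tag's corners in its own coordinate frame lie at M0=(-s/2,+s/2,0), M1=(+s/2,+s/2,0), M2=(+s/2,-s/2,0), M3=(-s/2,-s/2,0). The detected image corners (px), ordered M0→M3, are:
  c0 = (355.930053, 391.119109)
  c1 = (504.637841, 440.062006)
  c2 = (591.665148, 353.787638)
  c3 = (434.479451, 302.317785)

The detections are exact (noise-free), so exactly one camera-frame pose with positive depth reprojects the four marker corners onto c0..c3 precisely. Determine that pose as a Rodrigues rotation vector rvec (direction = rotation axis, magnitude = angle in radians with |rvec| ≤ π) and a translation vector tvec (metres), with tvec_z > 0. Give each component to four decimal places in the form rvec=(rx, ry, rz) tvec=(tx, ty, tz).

rvec=(0.2712, 0.0768, 0.4665) tvec=(0.1993, 0.2491, 1.1023)

Intrinsics K: fx=869.3, fy=558.4, cx=313.3, cy=246.8
Marker side s = 0.217 m; corners in marker frame (Z=0):
  M0 = (-0.1085, +0.1085, 0)
  M1 = (+0.1085, +0.1085, 0)
  M2 = (+0.1085, -0.1085, 0)
  M3 = (-0.1085, -0.1085, 0)
Detected image corners:
  c0 = (355.930053, 391.119109) px
  c1 = (504.637841, 440.062006) px
  c2 = (591.665148, 353.787638) px
  c3 = (434.479451, 302.317785) px
Planar DLT: solve 8×8 A·h = b for H (H[2,2]=1):
  H  [+699.44321 -263.63165 +470.47054]
  H  [+227.38400 +496.31495 +372.98025]
  H  [-0.01028 +0.24987 +1.00000]
B = K⁻¹H; ‖b₁‖=0.907201, ‖b₂‖=0.907201; λ = 2/(‖b₁‖+‖b₂‖) = 1.102292, sign → tz>0 ⇒ λ=+1.102292
r₁ = λ·B[:,0] = (+0.89100,+0.45387,-0.01134); r₂ = λ·B[:,1] = (-0.43356,+0.85800,+0.27543)
r₃ = r₁×r₂ = (+0.13474,-0.24049,+0.96125); SVD([r₁ r₂ r₃]) → R = UVᵀ:
  R  [+0.89100 -0.43356 +0.13474]
  R  [+0.45387 +0.85800 -0.24049]
  R  [-0.01134 +0.27543 +0.96125]
t = (+0.19930, +0.24908, +1.10229) m
tr R = 2.710249; θ = arccos((tr R − 1)/2) = 0.545006 rad = 31.227°
axis k = ((R−Rᵀ)₃₂, (R−Rᵀ)₁₃, (R−Rᵀ)₂₁) / (2 sinθ) = (+0.497594, +0.140883, +0.855893)
rvec = θ·k = (+0.271191, +0.076782, +0.466466)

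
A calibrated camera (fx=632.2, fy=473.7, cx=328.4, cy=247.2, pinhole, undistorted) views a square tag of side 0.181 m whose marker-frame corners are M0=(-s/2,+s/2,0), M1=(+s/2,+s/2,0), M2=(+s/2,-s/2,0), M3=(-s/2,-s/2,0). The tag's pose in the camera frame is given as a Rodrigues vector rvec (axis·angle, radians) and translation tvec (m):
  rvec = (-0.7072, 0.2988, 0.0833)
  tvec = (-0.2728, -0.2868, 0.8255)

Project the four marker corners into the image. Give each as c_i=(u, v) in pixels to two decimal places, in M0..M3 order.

Intrinsics K: fx=632.2, fy=473.7, cx=328.4, cy=247.2
Marker side s = 0.181 m; corners in marker frame (Z=0):
  M0 = (-0.0905, +0.0905, 0)
  M1 = (+0.0905, +0.0905, 0)
  M2 = (+0.0905, -0.0905, 0)
  M3 = (-0.0905, -0.0905, 0)
rvec = (-0.7072, 0.2988, 0.0833), |rvec| = θ = 0.77224 rad = 44.246°
Rodrigues: sinθ=0.69774, 1−cosθ=0.28365; R = I + sinθ·[k]× + (1−cosθ)·[k]×²:
    [+0.95423 -0.17577 +0.24195]
    [-0.02524 +0.75882 +0.65082]
    [-0.29799 -0.62714 +0.71965]
t = (-0.2728, -0.2868, 0.8255) m
M0: Pc = R·M0+t = (-0.37507, -0.21584, +0.79571); u = 632.2·(-0.37507)/0.79571 + 328.4 = 30.4074, v = 473.7·(-0.21584)/0.79571 + 247.2 = 118.7056
M1: Pc = R·M1+t = (-0.20235, -0.22041, +0.74178); u = 632.2·(-0.20235)/0.74178 + 328.4 = 155.9419, v = 473.7·(-0.22041)/0.74178 + 247.2 = 106.4444
M2: Pc = R·M2+t = (-0.17053, -0.35776, +0.85529); u = 632.2·(-0.17053)/0.85529 + 328.4 = 202.3466, v = 473.7·(-0.35776)/0.85529 + 247.2 = 49.0564
M3: Pc = R·M3+t = (-0.34325, -0.35319, +0.90922); u = 632.2·(-0.34325)/0.90922 + 328.4 = 89.7316, v = 473.7·(-0.35319)/0.90922 + 247.2 = 63.1912

c0=(30.41, 118.71) c1=(155.94, 106.44) c2=(202.35, 49.06) c3=(89.73, 63.19)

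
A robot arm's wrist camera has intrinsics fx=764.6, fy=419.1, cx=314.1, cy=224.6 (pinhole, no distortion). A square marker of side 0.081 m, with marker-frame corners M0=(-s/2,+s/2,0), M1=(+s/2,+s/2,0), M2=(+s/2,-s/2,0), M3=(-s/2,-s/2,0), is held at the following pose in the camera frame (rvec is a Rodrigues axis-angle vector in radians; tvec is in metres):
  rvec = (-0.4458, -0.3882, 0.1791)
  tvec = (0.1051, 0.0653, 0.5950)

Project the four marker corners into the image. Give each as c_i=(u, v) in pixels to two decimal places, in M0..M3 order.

Intrinsics K: fx=764.6, fy=419.1, cx=314.1, cy=224.6
Marker side s = 0.081 m; corners in marker frame (Z=0):
  M0 = (-0.0405, +0.0405, 0)
  M1 = (+0.0405, +0.0405, 0)
  M2 = (+0.0405, -0.0405, 0)
  M3 = (-0.0405, -0.0405, 0)
rvec = (-0.4458, -0.3882, 0.1791), |rvec| = θ = 0.61767 rad = 35.390°
Rodrigues: sinθ=0.57914, 1−cosθ=0.18477; R = I + sinθ·[k]× + (1−cosθ)·[k]×²:
    [+0.91148 -0.08411 -0.40265]
    [+0.25174 +0.88822 +0.38432]
    [+0.32531 -0.45166 +0.83077]
t = (0.1051, 0.0653, 0.5950) m
M0: Pc = R·M0+t = (+0.06478, +0.09108, +0.56353); u = 764.6·(+0.06478)/0.56353 + 314.1 = 401.9913, v = 419.1·(+0.09108)/0.56353 + 224.6 = 292.3343
M1: Pc = R·M1+t = (+0.13861, +0.11147, +0.58988); u = 764.6·(+0.13861)/0.58988 + 314.1 = 493.7627, v = 419.1·(+0.11147)/0.58988 + 224.6 = 303.7959
M2: Pc = R·M2+t = (+0.14542, +0.03952, +0.62647); u = 764.6·(+0.14542)/0.62647 + 314.1 = 491.5862, v = 419.1·(+0.03952)/0.62647 + 224.6 = 251.0403
M3: Pc = R·M3+t = (+0.07159, +0.01913, +0.60012); u = 764.6·(+0.07159)/0.60012 + 314.1 = 405.3138, v = 419.1·(+0.01913)/0.60012 + 224.6 = 237.9609

c0=(401.99, 292.33) c1=(493.76, 303.80) c2=(491.59, 251.04) c3=(405.31, 237.96)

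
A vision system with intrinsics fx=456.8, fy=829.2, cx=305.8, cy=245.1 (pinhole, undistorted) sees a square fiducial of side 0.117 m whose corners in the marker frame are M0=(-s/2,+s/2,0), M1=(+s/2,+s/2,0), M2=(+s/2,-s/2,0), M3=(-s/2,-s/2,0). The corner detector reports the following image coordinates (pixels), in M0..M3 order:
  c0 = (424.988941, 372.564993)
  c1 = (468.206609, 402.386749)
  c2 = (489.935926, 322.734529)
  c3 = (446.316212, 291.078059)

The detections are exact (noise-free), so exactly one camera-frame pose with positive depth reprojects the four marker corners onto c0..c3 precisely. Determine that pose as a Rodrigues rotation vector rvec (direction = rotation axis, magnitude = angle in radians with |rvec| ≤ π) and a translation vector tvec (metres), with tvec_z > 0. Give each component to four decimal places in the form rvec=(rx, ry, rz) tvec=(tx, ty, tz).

rvec=(0.1866, -0.1172, 0.3814) tvec=(0.3565, 0.1328, 1.0739)

Intrinsics K: fx=456.8, fy=829.2, cx=305.8, cy=245.1
Marker side s = 0.117 m; corners in marker frame (Z=0):
  M0 = (-0.0585, +0.0585, 0)
  M1 = (+0.0585, +0.0585, 0)
  M2 = (+0.0585, -0.0585, 0)
  M3 = (-0.0585, -0.0585, 0)
Detected image corners:
  c0 = (424.988941, 372.564993) px
  c1 = (468.206609, 402.386749) px
  c2 = (489.935926, 322.734529) px
  c3 = (446.316212, 291.078059) px
Planar DLT: solve 8×8 A·h = b for H (H[2,2]=1):
  H  [+434.32807 -116.46158 +457.44452]
  H  [+310.66853 +739.84744 +347.66350]
  H  [+0.13828 +0.14771 +1.00000]
B = K⁻¹H; ‖b₁‖=0.931185, ‖b₂‖=0.931185; λ = 2/(‖b₁‖+‖b₂‖) = 1.073900, sign → tz>0 ⇒ λ=+1.073900
r₁ = λ·B[:,0] = (+0.92166,+0.35845,+0.14850); r₂ = λ·B[:,1] = (-0.37998,+0.91129,+0.15862)
r₃ = r₁×r₂ = (-0.07847,-0.20262,+0.97611); SVD([r₁ r₂ r₃]) → R = UVᵀ:
  R  [+0.92166 -0.37998 -0.07847]
  R  [+0.35845 +0.91129 -0.20262]
  R  [+0.14850 +0.15862 +0.97611]
t = (+0.35650, +0.13283, +1.07390) m
tr R = 2.809063; θ = arccos((tr R − 1)/2) = 0.440517 rad = 25.240°
axis k = ((R−Rᵀ)₃₂, (R−Rᵀ)₁₃, (R−Rᵀ)₂₁) / (2 sinθ) = (+0.423587, -0.266133, +0.865879)
rvec = θ·k = (+0.186597, -0.117236, +0.381434)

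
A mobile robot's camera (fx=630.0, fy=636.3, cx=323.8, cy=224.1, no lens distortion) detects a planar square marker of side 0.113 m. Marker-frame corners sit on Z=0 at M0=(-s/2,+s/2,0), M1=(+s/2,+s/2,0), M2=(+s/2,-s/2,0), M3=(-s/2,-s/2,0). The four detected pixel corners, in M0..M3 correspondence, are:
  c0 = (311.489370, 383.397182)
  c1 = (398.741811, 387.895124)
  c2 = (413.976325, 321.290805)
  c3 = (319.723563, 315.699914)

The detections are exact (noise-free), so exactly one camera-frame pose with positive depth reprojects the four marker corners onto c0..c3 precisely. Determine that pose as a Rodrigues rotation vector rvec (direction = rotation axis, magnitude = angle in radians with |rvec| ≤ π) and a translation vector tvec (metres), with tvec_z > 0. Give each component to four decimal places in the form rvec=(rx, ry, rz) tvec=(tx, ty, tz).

Intrinsics K: fx=630.0, fy=636.3, cx=323.8, cy=224.1
Marker side s = 0.113 m; corners in marker frame (Z=0):
  M0 = (-0.0565, +0.0565, 0)
  M1 = (+0.0565, +0.0565, 0)
  M2 = (+0.0565, -0.0565, 0)
  M3 = (-0.0565, -0.0565, 0)
Detected image corners:
  c0 = (311.489370, 383.397182) px
  c1 = (398.741811, 387.895124) px
  c2 = (413.976325, 321.290805) px
  c3 = (319.723563, 315.699914) px
Planar DLT: solve 8×8 A·h = b for H (H[2,2]=1):
  H  [+835.06639 +146.69805 +360.98806]
  H  [+76.79385 +838.74297 +353.40132]
  H  [+0.09186 +0.69450 +1.00000]
B = K⁻¹H; ‖b₁‖=1.284624, ‖b₂‖=1.284624; λ = 2/(‖b₁‖+‖b₂‖) = 0.778438, sign → tz>0 ⇒ λ=+0.778438
r₁ = λ·B[:,0] = (+0.99507,+0.06876,+0.07151); r₂ = λ·B[:,1] = (-0.09660,+0.83570,+0.54063)
r₃ = r₁×r₂ = (-0.02259,-0.54487,+0.83822); SVD([r₁ r₂ r₃]) → R = UVᵀ:
  R  [+0.99507 -0.09660 -0.02259]
  R  [+0.06876 +0.83570 -0.54487]
  R  [+0.07151 +0.54063 +0.83822]
t = (+0.04595, +0.15818, +0.77844) m
tr R = 2.668984; θ = arccos((tr R − 1)/2) = 0.583586 rad = 33.437°
axis k = ((R−Rᵀ)₃₂, (R−Rᵀ)₁₃, (R−Rᵀ)₂₁) / (2 sinθ) = (+0.984984, -0.085385, +0.150053)
rvec = θ·k = (+0.574823, -0.049829, +0.087569)

rvec=(0.5748, -0.0498, 0.0876) tvec=(0.0460, 0.1582, 0.7784)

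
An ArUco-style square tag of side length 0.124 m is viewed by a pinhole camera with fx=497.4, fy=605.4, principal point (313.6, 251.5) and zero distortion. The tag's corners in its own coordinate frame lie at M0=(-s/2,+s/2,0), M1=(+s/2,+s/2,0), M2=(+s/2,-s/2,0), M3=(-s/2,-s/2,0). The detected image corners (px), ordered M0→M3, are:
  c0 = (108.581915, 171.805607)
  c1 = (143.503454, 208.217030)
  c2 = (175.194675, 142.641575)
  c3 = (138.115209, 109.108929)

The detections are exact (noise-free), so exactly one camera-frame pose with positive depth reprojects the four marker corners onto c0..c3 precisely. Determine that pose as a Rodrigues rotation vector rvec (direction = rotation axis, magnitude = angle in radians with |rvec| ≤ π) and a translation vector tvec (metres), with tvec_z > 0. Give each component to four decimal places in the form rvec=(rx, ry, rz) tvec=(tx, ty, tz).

rvec=(-0.0120, 0.4664, 0.5882) tvec=(-0.3473, -0.1548, 0.9995)

Intrinsics K: fx=497.4, fy=605.4, cx=313.6, cy=251.5
Marker side s = 0.124 m; corners in marker frame (Z=0):
  M0 = (-0.0620, +0.0620, 0)
  M1 = (+0.0620, +0.0620, 0)
  M2 = (+0.0620, -0.0620, 0)
  M3 = (-0.0620, -0.0620, 0)
Detected image corners:
  c0 = (108.581915, 171.805607) px
  c1 = (143.503454, 208.217030) px
  c2 = (175.194675, 142.641575) px
  c3 = (138.115209, 109.108929) px
Planar DLT: solve 8×8 A·h = b for H (H[2,2]=1):
  H  [+229.84979 -229.68464 +140.75798]
  H  [+214.61432 +535.86745 +157.71846]
  H  [-0.42740 +0.11997 +1.00000]
B = K⁻¹H; ‖b₁‖=1.000470, ‖b₂‖=1.000470; λ = 2/(‖b₁‖+‖b₂‖) = 0.999530, sign → tz>0 ⇒ λ=+0.999530
r₁ = λ·B[:,0] = (+0.73122,+0.53180,-0.42720); r₂ = λ·B[:,1] = (-0.53716,+0.83491,+0.11992)
r₃ = r₁×r₂ = (+0.42044,+0.14179,+0.89617); SVD([r₁ r₂ r₃]) → R = UVᵀ:
  R  [+0.73122 -0.53716 +0.42044]
  R  [+0.53180 +0.83491 +0.14179]
  R  [-0.42720 +0.11992 +0.89617]
t = (-0.34733, -0.15484, +0.99953) m
tr R = 2.462310; θ = arccos((tr R − 1)/2) = 0.750783 rad = 43.017°
axis k = ((R−Rᵀ)₃₂, (R−Rᵀ)₁₃, (R−Rᵀ)₂₁) / (2 sinθ) = (-0.016030, +0.621245, +0.783453)
rvec = θ·k = (-0.012035, +0.466420, +0.588203)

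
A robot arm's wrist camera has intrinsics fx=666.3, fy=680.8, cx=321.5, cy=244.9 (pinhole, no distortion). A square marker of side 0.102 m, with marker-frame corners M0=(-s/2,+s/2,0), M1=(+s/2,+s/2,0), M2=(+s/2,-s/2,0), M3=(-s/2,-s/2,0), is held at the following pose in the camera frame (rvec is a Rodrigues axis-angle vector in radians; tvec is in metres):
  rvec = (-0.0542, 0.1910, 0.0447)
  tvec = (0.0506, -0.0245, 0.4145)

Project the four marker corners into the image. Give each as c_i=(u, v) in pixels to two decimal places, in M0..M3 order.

c0=(318.42, 284.25) c1=(483.99, 292.93) c2=(490.24, 122.25) c3=(326.35, 121.47)

Intrinsics K: fx=666.3, fy=680.8, cx=321.5, cy=244.9
Marker side s = 0.102 m; corners in marker frame (Z=0):
  M0 = (-0.0510, +0.0510, 0)
  M1 = (+0.0510, +0.0510, 0)
  M2 = (+0.0510, -0.0510, 0)
  M3 = (-0.0510, -0.0510, 0)
rvec = (-0.0542, 0.1910, 0.0447), |rvec| = θ = 0.20351 rad = 11.660°
Rodrigues: sinθ=0.20211, 1−cosθ=0.02064; R = I + sinθ·[k]× + (1−cosθ)·[k]×²:
    [+0.98083 -0.04955 +0.18848]
    [+0.03923 +0.99754 +0.05808]
    [-0.19089 -0.04957 +0.98036]
t = (0.0506, -0.0245, 0.4145) m
M0: Pc = R·M0+t = (-0.00195, +0.02437, +0.42171); u = 666.3·(-0.00195)/0.42171 + 321.5 = 318.4202, v = 680.8·(+0.02437)/0.42171 + 244.9 = 284.2486
M1: Pc = R·M1+t = (+0.09810, +0.02838, +0.40224); u = 666.3·(+0.09810)/0.40224 + 321.5 = 483.9934, v = 680.8·(+0.02838)/0.40224 + 244.9 = 292.9266
M2: Pc = R·M2+t = (+0.10315, -0.07337, +0.40729); u = 666.3·(+0.10315)/0.40729 + 321.5 = 490.2443, v = 680.8·(-0.07337)/0.40729 + 244.9 = 122.2541
M3: Pc = R·M3+t = (+0.00310, -0.07738, +0.42676); u = 666.3·(+0.00310)/0.42676 + 321.5 = 326.3476, v = 680.8·(-0.07738)/0.42676 + 244.9 = 121.4658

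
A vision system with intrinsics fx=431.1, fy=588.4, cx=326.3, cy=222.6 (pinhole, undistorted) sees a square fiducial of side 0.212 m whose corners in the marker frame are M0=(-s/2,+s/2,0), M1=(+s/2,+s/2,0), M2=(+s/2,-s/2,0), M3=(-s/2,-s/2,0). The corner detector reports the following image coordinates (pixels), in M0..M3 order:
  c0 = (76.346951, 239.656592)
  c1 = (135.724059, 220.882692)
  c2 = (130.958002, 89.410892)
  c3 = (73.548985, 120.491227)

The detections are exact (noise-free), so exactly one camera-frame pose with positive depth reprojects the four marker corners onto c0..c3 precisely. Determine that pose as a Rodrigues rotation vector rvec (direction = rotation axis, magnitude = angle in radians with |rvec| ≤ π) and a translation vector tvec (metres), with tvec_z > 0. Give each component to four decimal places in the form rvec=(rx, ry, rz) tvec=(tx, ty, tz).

Intrinsics K: fx=431.1, fy=588.4, cx=326.3, cy=222.6
Marker side s = 0.212 m; corners in marker frame (Z=0):
  M0 = (-0.1060, +0.1060, 0)
  M1 = (+0.1060, +0.1060, 0)
  M2 = (+0.1060, -0.1060, 0)
  M3 = (-0.1060, -0.1060, 0)
Detected image corners:
  c0 = (76.346951, 239.656592) px
  c1 = (135.724059, 220.882692) px
  c2 = (130.958002, 89.410892) px
  c3 = (73.548985, 120.491227) px
Planar DLT: solve 8×8 A·h = b for H (H[2,2]=1):
  H  [+224.49732 +4.33754 +102.60702]
  H  [-199.85728 +568.27883 +167.41000]
  H  [-0.48854 -0.12734 +1.00000]
B = K⁻¹H; ‖b₁‖=1.027472, ‖b₂‖=1.027472; λ = 2/(‖b₁‖+‖b₂‖) = 0.973263, sign → tz>0 ⇒ λ=+0.973263
r₁ = λ·B[:,0] = (+0.86672,-0.15070,-0.47548); r₂ = λ·B[:,1] = (+0.10360,+0.98687,-0.12394)
r₃ = r₁×r₂ = (+0.48791,+0.05816,+0.87095); SVD([r₁ r₂ r₃]) → R = UVᵀ:
  R  [+0.86672 +0.10360 +0.48791]
  R  [-0.15070 +0.98687 +0.05816]
  R  [-0.47548 -0.12394 +0.87095]
t = (-0.50502, -0.09129, +0.97326) m
tr R = 2.724543; θ = arccos((tr R − 1)/2) = 0.531059 rad = 30.427°
axis k = ((R−Rᵀ)₃₂, (R−Rᵀ)₁₃, (R−Rᵀ)₂₁) / (2 sinθ) = (-0.179776, +0.951130, -0.251062)
rvec = θ·k = (-0.095471, +0.505106, -0.133329)

rvec=(-0.0955, 0.5051, -0.1333) tvec=(-0.5050, -0.0913, 0.9733)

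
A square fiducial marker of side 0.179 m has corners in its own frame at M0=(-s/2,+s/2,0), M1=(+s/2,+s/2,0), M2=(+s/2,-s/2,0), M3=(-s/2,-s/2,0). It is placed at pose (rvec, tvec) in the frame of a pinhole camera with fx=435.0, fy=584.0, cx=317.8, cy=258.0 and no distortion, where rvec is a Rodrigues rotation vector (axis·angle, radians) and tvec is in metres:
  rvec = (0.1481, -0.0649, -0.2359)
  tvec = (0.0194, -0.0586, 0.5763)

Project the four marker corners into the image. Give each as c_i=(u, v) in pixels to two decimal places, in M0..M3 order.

c0=(282.87, 306.55) c1=(410.50, 264.09) c2=(383.69, 87.04) c3=(249.37, 128.94)

Intrinsics K: fx=435.0, fy=584.0, cx=317.8, cy=258.0
Marker side s = 0.179 m; corners in marker frame (Z=0):
  M0 = (-0.0895, +0.0895, 0)
  M1 = (+0.0895, +0.0895, 0)
  M2 = (+0.0895, -0.0895, 0)
  M3 = (-0.0895, -0.0895, 0)
rvec = (0.1481, -0.0649, -0.2359), |rvec| = θ = 0.28600 rad = 16.386°
Rodrigues: sinθ=0.28211, 1−cosθ=0.04062; R = I + sinθ·[k]× + (1−cosθ)·[k]×²:
    [+0.97027 +0.22792 -0.08137]
    [-0.23747 +0.96147 -0.13849]
    [+0.04667 +0.15369 +0.98702]
t = (0.0194, -0.0586, 0.5763) m
M0: Pc = R·M0+t = (-0.04704, +0.04871, +0.58588); u = 435.0·(-0.04704)/0.58588 + 317.8 = 282.8738, v = 584.0·(+0.04871)/0.58588 + 258.0 = 306.5492
M1: Pc = R·M1+t = (+0.12664, +0.00620, +0.59423); u = 435.0·(+0.12664)/0.59423 + 317.8 = 410.5042, v = 584.0·(+0.00620)/0.59423 + 258.0 = 264.0915
M2: Pc = R·M2+t = (+0.08584, -0.16591, +0.56672); u = 435.0·(+0.08584)/0.56672 + 317.8 = 383.6886, v = 584.0·(-0.16591)/0.56672 + 258.0 = 87.0364
M3: Pc = R·M3+t = (-0.08784, -0.12340, +0.55837); u = 435.0·(-0.08784)/0.55837 + 317.8 = 249.3687, v = 584.0·(-0.12340)/0.55837 + 258.0 = 128.9371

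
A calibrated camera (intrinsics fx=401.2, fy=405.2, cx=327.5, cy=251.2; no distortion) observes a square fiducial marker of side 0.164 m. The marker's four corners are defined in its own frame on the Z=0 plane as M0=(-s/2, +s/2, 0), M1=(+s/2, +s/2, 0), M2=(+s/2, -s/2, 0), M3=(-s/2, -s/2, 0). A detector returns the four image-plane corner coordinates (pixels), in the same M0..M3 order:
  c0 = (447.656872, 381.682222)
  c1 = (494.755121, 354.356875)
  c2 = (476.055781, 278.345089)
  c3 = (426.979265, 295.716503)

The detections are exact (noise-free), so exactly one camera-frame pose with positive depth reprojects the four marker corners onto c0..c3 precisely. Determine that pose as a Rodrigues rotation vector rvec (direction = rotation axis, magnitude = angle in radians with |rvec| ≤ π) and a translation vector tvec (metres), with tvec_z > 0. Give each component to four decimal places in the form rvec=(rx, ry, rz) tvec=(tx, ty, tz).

Intrinsics K: fx=401.2, fy=405.2, cx=327.5, cy=251.2
Marker side s = 0.164 m; corners in marker frame (Z=0):
  M0 = (-0.0820, +0.0820, 0)
  M1 = (+0.0820, +0.0820, 0)
  M2 = (+0.0820, -0.0820, 0)
  M3 = (-0.0820, -0.0820, 0)
Detected image corners:
  c0 = (447.656872, 381.682222) px
  c1 = (494.755121, 354.356875) px
  c2 = (476.055781, 278.345089) px
  c3 = (426.979265, 295.716503) px
Planar DLT: solve 8×8 A·h = b for H (H[2,2]=1):
  H  [+632.59066 +96.47889 +462.77133]
  H  [+104.76244 +475.52718 +326.68417]
  H  [+0.73554 -0.05031 +1.00000]
B = K⁻¹H; ‖b₁‖=1.238230, ‖b₂‖=1.238230; λ = 2/(‖b₁‖+‖b₂‖) = 0.807604, sign → tz>0 ⇒ λ=+0.807604
r₁ = λ·B[:,0] = (+0.78848,-0.15946,+0.59403); r₂ = λ·B[:,1] = (+0.22737,+0.97296,-0.04063)
r₃ = r₁×r₂ = (-0.57148,+0.16710,+0.80342); SVD([r₁ r₂ r₃]) → R = UVᵀ:
  R  [+0.78848 +0.22737 -0.57148]
  R  [-0.15946 +0.97296 +0.16710]
  R  [+0.59403 -0.04063 +0.80342]
t = (+0.27230, +0.15045, +0.80760) m
tr R = 2.564863; θ = arccos((tr R − 1)/2) = 0.672235 rad = 38.516°
axis k = ((R−Rᵀ)₃₂, (R−Rᵀ)₁₃, (R−Rᵀ)₂₁) / (2 sinθ) = (-0.166785, -0.935797, -0.310590)
rvec = θ·k = (-0.112119, -0.629076, -0.208790)

rvec=(-0.1121, -0.6291, -0.2088) tvec=(0.2723, 0.1504, 0.8076)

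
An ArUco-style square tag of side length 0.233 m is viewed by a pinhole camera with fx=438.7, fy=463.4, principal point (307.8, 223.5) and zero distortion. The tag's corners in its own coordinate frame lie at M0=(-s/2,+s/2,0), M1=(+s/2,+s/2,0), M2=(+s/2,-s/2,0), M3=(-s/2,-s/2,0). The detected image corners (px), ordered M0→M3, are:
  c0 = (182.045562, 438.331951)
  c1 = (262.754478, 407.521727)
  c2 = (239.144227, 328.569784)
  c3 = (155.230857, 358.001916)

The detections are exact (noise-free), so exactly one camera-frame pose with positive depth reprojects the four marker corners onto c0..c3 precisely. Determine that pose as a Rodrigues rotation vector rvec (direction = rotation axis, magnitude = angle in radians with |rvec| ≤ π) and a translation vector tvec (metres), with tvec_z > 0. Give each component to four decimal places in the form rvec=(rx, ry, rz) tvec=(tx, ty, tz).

Intrinsics K: fx=438.7, fy=463.4, cx=307.8, cy=223.5
Marker side s = 0.233 m; corners in marker frame (Z=0):
  M0 = (-0.1165, +0.1165, 0)
  M1 = (+0.1165, +0.1165, 0)
  M2 = (+0.1165, -0.1165, 0)
  M3 = (-0.1165, -0.1165, 0)
Detected image corners:
  c0 = (182.045562, 438.331951) px
  c1 = (262.754478, 407.521727) px
  c2 = (239.144227, 328.569784) px
  c3 = (155.230857, 358.001916) px
Planar DLT: solve 8×8 A·h = b for H (H[2,2]=1):
  H  [+379.00714 +135.24672 +210.57439]
  H  [-82.12594 +391.32013 +383.49028]
  H  [+0.12319 +0.12935 +1.00000]
B = K⁻¹H; ‖b₁‖=0.821999, ‖b₂‖=0.821999; λ = 2/(‖b₁‖+‖b₂‖) = 1.216547, sign → tz>0 ⇒ λ=+1.216547
r₁ = λ·B[:,0] = (+0.94587,-0.28788,+0.14986); r₂ = λ·B[:,1] = (+0.26464,+0.95142,+0.15736)
r₃ = r₁×r₂ = (-0.18789,-0.10918,+0.97610); SVD([r₁ r₂ r₃]) → R = UVᵀ:
  R  [+0.94587 +0.26464 -0.18789]
  R  [-0.28788 +0.95142 -0.10918]
  R  [+0.14986 +0.15736 +0.97610]
t = (-0.26961, +0.42002, +1.21655) m
tr R = 2.873392; θ = arccos((tr R − 1)/2) = 0.357725 rad = 20.496°
axis k = ((R−Rᵀ)₃₂, (R−Rᵀ)₁₃, (R−Rᵀ)₂₁) / (2 sinθ) = (+0.380626, -0.482301, -0.788993)
rvec = θ·k = (+0.136160, -0.172531, -0.282242)

rvec=(0.1362, -0.1725, -0.2822) tvec=(-0.2696, 0.4200, 1.2165)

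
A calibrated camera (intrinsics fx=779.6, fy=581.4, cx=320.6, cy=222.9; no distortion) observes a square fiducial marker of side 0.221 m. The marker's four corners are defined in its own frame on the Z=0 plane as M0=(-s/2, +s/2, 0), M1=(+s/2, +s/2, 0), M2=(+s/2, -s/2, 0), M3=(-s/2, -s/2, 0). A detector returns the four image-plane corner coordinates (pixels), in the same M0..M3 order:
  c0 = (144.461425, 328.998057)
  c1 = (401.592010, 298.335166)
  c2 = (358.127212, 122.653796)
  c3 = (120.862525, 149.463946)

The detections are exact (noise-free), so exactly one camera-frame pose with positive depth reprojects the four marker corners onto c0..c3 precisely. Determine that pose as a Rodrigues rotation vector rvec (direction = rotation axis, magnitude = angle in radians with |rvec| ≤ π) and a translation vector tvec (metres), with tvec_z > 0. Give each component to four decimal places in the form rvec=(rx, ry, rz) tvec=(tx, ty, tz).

rvec=(-0.2594, -0.0064, -0.1573) tvec=(-0.0572, -0.0020, 0.6911)

Intrinsics K: fx=779.6, fy=581.4, cx=320.6, cy=222.9
Marker side s = 0.221 m; corners in marker frame (Z=0):
  M0 = (-0.1105, +0.1105, 0)
  M1 = (+0.1105, +0.1105, 0)
  M2 = (+0.1105, -0.1105, 0)
  M3 = (-0.1105, -0.1105, 0)
Detected image corners:
  c0 = (144.461425, 328.998057) px
  c1 = (401.592010, 298.335166) px
  c2 = (358.127212, 122.653796) px
  c3 = (120.862525, 149.463946) px
Planar DLT: solve 8×8 A·h = b for H (H[2,2]=1):
  H  [+1126.56909 +57.39480 +256.10291]
  H  [-121.02259 +720.67522 +221.18210]
  H  [+0.03848 -0.36886 +1.00000]
B = K⁻¹H; ‖b₁‖=1.447028, ‖b₂‖=1.447028; λ = 2/(‖b₁‖+‖b₂‖) = 0.691072, sign → tz>0 ⇒ λ=+0.691072
r₁ = λ·B[:,0] = (+0.98771,-0.15405,+0.02659); r₂ = λ·B[:,1] = (+0.15570,+0.95435,-0.25491)
r₃ = r₁×r₂ = (+0.01389,+0.25591,+0.96660); SVD([r₁ r₂ r₃]) → R = UVᵀ:
  R  [+0.98771 +0.15570 +0.01389]
  R  [-0.15405 +0.95435 +0.25591]
  R  [+0.02659 -0.25491 +0.96660]
t = (-0.05717, -0.00204, +0.69107) m
tr R = 2.908652; θ = arccos((tr R − 1)/2) = 0.303400 rad = 17.384°
axis k = ((R−Rᵀ)₃₂, (R−Rᵀ)₁₃, (R−Rᵀ)₂₁) / (2 sinθ) = (-0.854885, -0.021249, -0.518382)
rvec = θ·k = (-0.259372, -0.006447, -0.157277)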